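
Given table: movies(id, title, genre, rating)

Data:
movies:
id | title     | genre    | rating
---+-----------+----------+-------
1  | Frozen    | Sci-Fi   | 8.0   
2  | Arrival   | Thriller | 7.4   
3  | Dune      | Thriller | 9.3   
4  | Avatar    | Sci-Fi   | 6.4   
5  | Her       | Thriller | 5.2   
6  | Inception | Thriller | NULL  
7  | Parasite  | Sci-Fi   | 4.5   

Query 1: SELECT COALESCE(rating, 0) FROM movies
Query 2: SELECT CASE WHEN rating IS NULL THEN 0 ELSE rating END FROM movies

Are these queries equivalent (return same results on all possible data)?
Yes, equivalent

Both queries return: [(0,), (4.5,), (5.2,), (6.4,), (7.4,), (8.0,), (9.3,)]

Reason: COALESCE vs CASE for NULL handling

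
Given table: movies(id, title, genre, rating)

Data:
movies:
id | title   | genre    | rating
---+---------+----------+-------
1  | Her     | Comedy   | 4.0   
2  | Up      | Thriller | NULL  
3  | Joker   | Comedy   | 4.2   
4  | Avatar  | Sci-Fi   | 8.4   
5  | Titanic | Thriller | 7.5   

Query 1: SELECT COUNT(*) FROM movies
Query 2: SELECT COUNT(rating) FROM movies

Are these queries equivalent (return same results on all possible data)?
No, not equivalent

Query 1 returns: [(5,)]
Query 2 returns: [(4,)]

Reason: COUNT(*) includes NULLs, COUNT(column) excludes them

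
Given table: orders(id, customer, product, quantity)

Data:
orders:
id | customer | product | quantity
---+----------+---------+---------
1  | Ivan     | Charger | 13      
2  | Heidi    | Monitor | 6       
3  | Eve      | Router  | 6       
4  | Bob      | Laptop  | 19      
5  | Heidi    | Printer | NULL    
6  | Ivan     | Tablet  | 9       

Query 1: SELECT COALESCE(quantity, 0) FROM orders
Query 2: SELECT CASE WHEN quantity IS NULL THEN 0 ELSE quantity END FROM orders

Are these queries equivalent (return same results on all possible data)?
Yes, equivalent

Both queries return: [(0,), (6,), (6,), (9,), (13,), (19,)]

Reason: COALESCE vs CASE for NULL handling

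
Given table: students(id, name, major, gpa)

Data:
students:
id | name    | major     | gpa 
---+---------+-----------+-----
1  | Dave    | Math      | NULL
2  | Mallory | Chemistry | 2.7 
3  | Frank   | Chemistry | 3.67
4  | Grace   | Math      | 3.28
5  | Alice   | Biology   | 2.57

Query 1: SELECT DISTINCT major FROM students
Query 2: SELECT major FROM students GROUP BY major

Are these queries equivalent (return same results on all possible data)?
Yes, equivalent

Both queries return: [('Biology',), ('Chemistry',), ('Math',)]

Reason: Both get unique majors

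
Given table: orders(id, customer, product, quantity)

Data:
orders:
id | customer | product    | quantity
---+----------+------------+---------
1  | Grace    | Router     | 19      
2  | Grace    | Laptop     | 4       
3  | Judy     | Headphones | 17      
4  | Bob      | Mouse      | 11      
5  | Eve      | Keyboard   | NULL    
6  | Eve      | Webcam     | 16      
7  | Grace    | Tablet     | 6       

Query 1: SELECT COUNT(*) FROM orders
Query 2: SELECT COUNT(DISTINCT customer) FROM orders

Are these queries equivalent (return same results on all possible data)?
No, not equivalent

Query 1 returns: [(7,)]
Query 2 returns: [(4,)]

Reason: COUNT(*) counts rows, COUNT(DISTINCT customer) counts unique customers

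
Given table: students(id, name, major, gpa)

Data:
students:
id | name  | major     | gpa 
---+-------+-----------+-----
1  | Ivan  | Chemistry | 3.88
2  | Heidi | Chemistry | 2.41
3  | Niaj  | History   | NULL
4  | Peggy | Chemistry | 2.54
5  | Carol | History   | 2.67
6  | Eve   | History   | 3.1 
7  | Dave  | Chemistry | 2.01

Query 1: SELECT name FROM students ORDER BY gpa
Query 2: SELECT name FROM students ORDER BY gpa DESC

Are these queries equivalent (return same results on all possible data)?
No, not equivalent

Query 1 returns: [('Niaj',), ('Dave',), ('Heidi',), ('Peggy',), ('Carol',), ('Eve',), ('Ivan',)]
Query 2 returns: [('Ivan',), ('Eve',), ('Carol',), ('Peggy',), ('Heidi',), ('Dave',), ('Niaj',)]

Reason: ASC vs DESC gives opposite ordering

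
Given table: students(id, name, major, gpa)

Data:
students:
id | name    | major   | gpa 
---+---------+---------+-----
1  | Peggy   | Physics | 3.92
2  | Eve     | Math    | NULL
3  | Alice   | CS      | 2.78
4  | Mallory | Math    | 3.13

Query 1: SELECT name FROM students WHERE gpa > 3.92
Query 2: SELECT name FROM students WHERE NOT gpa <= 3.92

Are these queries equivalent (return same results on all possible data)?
Yes, equivalent

Both queries return: []

Reason: Both filter gpa > 3.92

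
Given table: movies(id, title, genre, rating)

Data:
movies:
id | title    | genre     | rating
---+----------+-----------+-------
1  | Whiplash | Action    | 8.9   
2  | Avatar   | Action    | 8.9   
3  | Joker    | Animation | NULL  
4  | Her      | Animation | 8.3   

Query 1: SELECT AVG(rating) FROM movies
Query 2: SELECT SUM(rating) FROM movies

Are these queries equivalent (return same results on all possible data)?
No, not equivalent

Query 1 returns: [(8.700000000000001,)]
Query 2 returns: [(26.1,)]

Reason: AVG vs SUM give different aggregate values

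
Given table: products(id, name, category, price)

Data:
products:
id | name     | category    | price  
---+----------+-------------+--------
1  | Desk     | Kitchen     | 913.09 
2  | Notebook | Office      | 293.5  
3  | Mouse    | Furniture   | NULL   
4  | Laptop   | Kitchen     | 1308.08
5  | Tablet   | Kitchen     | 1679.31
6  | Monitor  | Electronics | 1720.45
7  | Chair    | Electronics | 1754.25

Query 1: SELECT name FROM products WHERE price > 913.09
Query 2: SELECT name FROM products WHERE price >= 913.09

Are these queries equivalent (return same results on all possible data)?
No, not equivalent

Query 1 returns: [('Laptop',), ('Tablet',), ('Monitor',), ('Chair',)]
Query 2 returns: [('Desk',), ('Laptop',), ('Tablet',), ('Monitor',), ('Chair',)]

Reason: > vs >= gives different results when price = 913.09 exists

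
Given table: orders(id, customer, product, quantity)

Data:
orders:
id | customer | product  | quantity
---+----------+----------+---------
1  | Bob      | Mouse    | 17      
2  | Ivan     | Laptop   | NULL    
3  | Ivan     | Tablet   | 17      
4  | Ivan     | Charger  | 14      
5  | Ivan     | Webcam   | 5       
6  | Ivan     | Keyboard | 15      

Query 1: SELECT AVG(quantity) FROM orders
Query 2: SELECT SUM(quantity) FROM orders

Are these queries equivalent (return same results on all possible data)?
No, not equivalent

Query 1 returns: [(13.6,)]
Query 2 returns: [(68,)]

Reason: AVG vs SUM give different aggregate values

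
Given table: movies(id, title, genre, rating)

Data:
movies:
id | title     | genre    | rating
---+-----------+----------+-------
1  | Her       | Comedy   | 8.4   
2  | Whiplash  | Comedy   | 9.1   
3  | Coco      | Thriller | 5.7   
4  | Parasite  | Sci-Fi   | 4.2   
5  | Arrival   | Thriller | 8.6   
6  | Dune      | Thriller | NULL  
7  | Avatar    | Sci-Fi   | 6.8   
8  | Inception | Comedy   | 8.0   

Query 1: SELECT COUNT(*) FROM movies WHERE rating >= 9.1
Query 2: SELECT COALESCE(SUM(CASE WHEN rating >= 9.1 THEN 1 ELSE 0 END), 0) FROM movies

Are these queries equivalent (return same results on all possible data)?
Yes, equivalent

Both queries return: [(1,)]

Reason: COUNT with WHERE vs conditional SUM (COALESCE handles empty-table NULL)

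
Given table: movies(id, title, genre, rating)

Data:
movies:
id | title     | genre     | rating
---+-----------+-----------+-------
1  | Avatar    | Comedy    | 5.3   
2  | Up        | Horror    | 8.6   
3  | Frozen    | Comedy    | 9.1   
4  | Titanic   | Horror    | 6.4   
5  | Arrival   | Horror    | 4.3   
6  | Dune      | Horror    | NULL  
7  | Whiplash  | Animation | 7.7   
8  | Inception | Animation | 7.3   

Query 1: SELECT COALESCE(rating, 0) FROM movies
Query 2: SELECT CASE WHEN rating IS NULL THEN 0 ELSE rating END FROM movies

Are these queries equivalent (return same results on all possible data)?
Yes, equivalent

Both queries return: [(0,), (4.3,), (5.3,), (6.4,), (7.3,), (7.7,), (8.6,), (9.1,)]

Reason: COALESCE vs CASE for NULL handling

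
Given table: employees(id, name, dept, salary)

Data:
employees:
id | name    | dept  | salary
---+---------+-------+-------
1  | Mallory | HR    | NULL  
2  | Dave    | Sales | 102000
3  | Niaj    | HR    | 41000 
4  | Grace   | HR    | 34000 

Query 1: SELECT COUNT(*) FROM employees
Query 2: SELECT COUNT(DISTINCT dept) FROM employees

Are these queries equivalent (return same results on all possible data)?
No, not equivalent

Query 1 returns: [(4,)]
Query 2 returns: [(2,)]

Reason: COUNT(*) counts rows, COUNT(DISTINCT dept) counts unique depts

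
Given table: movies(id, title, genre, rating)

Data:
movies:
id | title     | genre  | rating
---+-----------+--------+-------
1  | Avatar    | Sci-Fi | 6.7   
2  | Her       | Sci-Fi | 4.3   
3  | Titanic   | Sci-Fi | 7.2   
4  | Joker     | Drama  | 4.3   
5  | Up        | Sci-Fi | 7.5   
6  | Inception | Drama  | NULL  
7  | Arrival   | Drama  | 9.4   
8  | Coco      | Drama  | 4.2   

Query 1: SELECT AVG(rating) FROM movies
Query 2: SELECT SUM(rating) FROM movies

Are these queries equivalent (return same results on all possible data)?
No, not equivalent

Query 1 returns: [(6.228571428571429,)]
Query 2 returns: [(43.6,)]

Reason: AVG vs SUM give different aggregate values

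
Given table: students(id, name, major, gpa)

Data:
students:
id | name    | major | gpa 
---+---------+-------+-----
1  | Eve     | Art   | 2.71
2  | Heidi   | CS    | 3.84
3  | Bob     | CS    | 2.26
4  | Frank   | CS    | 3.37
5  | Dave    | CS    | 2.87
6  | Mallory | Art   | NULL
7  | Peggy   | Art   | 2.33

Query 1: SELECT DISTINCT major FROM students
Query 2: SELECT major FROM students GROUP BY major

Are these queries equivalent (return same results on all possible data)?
Yes, equivalent

Both queries return: [('Art',), ('CS',)]

Reason: Both get unique majors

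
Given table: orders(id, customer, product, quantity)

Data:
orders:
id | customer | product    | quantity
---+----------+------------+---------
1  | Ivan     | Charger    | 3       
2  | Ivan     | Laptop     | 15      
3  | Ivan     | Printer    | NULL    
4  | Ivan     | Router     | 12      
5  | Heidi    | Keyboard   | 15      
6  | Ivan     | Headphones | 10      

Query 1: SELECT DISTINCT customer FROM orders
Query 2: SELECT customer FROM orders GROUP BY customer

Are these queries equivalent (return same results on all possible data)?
Yes, equivalent

Both queries return: [('Heidi',), ('Ivan',)]

Reason: Both get unique customers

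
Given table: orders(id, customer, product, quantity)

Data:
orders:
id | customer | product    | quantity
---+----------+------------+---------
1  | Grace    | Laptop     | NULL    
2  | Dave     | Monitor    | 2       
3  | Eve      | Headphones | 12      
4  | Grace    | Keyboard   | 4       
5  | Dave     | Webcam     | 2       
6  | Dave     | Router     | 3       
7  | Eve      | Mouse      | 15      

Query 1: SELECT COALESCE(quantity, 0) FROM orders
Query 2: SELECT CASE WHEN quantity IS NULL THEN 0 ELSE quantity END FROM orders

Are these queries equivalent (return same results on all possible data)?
Yes, equivalent

Both queries return: [(0,), (2,), (2,), (3,), (4,), (12,), (15,)]

Reason: COALESCE vs CASE for NULL handling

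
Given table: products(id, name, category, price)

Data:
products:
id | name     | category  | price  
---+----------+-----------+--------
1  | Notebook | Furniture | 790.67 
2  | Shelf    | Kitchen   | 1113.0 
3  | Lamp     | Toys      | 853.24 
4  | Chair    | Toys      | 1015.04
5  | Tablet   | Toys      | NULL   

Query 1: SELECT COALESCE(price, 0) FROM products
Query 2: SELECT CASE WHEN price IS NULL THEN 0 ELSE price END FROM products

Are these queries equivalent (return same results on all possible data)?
Yes, equivalent

Both queries return: [(0,), (790.67,), (853.24,), (1015.04,), (1113.0,)]

Reason: COALESCE vs CASE for NULL handling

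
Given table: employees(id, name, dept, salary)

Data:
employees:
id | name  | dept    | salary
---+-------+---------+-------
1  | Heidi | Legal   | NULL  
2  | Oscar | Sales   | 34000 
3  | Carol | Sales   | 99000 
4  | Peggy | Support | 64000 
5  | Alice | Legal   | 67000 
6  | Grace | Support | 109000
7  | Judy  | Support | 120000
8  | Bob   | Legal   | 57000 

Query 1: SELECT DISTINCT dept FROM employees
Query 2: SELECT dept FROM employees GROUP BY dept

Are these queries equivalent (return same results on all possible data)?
Yes, equivalent

Both queries return: [('Legal',), ('Sales',), ('Support',)]

Reason: Both get unique depts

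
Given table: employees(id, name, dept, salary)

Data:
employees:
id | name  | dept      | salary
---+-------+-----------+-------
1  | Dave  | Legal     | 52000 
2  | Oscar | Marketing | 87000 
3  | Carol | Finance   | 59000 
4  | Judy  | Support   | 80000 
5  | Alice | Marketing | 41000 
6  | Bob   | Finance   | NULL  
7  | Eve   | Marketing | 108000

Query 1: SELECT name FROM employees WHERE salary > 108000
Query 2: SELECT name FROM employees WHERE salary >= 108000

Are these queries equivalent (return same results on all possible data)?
No, not equivalent

Query 1 returns: []
Query 2 returns: [('Eve',)]

Reason: > vs >= gives different results when salary = 108000 exists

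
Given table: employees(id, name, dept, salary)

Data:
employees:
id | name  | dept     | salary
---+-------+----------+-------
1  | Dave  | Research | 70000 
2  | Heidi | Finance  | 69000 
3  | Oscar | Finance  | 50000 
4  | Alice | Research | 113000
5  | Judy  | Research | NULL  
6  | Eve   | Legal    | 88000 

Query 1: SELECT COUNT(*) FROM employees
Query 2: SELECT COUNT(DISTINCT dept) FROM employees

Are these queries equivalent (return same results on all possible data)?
No, not equivalent

Query 1 returns: [(6,)]
Query 2 returns: [(3,)]

Reason: COUNT(*) counts rows, COUNT(DISTINCT dept) counts unique depts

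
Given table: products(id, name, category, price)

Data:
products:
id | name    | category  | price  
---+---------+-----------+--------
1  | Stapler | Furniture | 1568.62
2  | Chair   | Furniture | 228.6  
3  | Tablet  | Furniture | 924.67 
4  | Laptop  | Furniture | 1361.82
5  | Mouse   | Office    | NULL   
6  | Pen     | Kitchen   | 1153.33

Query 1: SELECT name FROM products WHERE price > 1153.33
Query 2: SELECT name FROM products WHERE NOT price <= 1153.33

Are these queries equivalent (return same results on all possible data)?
Yes, equivalent

Both queries return: [('Laptop',), ('Stapler',)]

Reason: Both filter price > 1153.33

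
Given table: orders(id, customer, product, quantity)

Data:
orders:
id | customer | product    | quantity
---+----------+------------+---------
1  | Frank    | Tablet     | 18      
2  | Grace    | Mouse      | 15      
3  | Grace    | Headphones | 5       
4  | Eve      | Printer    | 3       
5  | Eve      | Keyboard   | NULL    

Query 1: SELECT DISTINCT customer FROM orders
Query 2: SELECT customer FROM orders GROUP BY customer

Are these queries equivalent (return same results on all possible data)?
Yes, equivalent

Both queries return: [('Eve',), ('Frank',), ('Grace',)]

Reason: Both get unique customers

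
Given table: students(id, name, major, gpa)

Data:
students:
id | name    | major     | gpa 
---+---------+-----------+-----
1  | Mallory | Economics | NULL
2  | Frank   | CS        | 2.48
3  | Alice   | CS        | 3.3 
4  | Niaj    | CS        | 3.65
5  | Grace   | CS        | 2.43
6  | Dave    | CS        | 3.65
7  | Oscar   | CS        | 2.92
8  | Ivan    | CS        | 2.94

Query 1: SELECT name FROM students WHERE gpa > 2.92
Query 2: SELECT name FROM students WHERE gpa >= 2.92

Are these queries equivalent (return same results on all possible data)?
No, not equivalent

Query 1 returns: [('Alice',), ('Niaj',), ('Dave',), ('Ivan',)]
Query 2 returns: [('Alice',), ('Niaj',), ('Dave',), ('Oscar',), ('Ivan',)]

Reason: > vs >= gives different results when gpa = 2.92 exists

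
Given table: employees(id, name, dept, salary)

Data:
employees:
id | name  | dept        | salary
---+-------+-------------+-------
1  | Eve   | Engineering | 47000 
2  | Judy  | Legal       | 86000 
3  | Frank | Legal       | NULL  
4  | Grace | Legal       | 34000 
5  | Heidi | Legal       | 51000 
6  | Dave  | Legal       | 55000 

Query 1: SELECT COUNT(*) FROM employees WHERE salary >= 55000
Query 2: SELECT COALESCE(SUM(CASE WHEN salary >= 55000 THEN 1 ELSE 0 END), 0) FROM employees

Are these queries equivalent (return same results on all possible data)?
Yes, equivalent

Both queries return: [(2,)]

Reason: COUNT with WHERE vs conditional SUM (COALESCE handles empty-table NULL)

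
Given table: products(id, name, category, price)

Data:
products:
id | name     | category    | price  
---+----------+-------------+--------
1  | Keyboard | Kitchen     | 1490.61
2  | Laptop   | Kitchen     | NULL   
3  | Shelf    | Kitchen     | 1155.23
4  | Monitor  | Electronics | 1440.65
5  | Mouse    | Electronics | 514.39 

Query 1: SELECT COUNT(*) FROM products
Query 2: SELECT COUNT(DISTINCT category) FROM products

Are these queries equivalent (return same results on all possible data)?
No, not equivalent

Query 1 returns: [(5,)]
Query 2 returns: [(2,)]

Reason: COUNT(*) counts rows, COUNT(DISTINCT category) counts unique categorys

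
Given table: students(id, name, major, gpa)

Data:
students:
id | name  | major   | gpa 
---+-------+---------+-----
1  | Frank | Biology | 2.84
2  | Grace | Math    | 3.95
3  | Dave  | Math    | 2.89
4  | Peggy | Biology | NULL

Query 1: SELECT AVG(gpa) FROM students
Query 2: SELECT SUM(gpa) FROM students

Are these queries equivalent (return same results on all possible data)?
No, not equivalent

Query 1 returns: [(3.2266666666666666,)]
Query 2 returns: [(9.68,)]

Reason: AVG vs SUM give different aggregate values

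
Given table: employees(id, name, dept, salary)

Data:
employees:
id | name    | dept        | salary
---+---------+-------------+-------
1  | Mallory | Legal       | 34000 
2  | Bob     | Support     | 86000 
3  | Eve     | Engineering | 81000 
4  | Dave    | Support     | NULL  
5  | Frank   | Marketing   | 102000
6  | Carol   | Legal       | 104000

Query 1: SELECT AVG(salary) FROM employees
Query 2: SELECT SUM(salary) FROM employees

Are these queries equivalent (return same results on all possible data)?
No, not equivalent

Query 1 returns: [(81400.0,)]
Query 2 returns: [(407000,)]

Reason: AVG vs SUM give different aggregate values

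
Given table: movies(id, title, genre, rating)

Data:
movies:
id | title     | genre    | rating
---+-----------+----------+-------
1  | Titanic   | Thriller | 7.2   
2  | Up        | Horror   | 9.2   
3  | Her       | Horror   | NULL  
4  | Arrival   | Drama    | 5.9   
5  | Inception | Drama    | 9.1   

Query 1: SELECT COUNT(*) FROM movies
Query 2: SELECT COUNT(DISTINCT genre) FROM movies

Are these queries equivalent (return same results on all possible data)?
No, not equivalent

Query 1 returns: [(5,)]
Query 2 returns: [(3,)]

Reason: COUNT(*) counts rows, COUNT(DISTINCT genre) counts unique genres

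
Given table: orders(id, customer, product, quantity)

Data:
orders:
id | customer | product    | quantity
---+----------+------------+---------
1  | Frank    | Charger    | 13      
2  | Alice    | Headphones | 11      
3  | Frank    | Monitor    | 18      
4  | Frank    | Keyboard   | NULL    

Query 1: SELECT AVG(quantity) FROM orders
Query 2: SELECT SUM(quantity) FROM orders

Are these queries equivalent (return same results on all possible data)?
No, not equivalent

Query 1 returns: [(14.0,)]
Query 2 returns: [(42,)]

Reason: AVG vs SUM give different aggregate values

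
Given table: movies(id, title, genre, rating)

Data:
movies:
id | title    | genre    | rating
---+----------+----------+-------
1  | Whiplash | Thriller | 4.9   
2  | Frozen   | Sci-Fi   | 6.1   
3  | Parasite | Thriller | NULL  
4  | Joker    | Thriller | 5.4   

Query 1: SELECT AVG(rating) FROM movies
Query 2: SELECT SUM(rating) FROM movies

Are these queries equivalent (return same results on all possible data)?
No, not equivalent

Query 1 returns: [(5.466666666666666,)]
Query 2 returns: [(16.4,)]

Reason: AVG vs SUM give different aggregate values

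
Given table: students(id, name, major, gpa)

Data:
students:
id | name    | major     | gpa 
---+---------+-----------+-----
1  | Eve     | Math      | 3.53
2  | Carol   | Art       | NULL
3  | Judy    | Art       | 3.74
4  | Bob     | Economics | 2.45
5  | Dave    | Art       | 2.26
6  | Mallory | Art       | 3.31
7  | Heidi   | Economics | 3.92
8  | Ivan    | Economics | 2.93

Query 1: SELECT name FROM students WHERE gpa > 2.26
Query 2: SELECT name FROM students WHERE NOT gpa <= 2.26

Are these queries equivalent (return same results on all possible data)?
Yes, equivalent

Both queries return: [('Bob',), ('Eve',), ('Heidi',), ('Ivan',), ('Judy',), ('Mallory',)]

Reason: Both filter gpa > 2.26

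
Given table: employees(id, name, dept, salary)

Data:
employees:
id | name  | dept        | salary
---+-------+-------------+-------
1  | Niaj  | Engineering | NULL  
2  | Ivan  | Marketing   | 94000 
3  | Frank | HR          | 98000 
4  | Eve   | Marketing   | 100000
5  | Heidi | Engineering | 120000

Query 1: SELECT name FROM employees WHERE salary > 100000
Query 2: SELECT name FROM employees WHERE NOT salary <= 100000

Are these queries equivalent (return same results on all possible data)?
Yes, equivalent

Both queries return: [('Heidi',)]

Reason: Both filter salary > 100000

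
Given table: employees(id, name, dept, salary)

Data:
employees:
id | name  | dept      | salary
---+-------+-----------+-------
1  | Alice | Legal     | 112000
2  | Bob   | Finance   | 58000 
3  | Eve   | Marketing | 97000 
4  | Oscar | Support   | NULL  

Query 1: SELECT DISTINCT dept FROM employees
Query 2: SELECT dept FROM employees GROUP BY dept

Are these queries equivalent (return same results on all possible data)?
Yes, equivalent

Both queries return: [('Finance',), ('Legal',), ('Marketing',), ('Support',)]

Reason: Both get unique depts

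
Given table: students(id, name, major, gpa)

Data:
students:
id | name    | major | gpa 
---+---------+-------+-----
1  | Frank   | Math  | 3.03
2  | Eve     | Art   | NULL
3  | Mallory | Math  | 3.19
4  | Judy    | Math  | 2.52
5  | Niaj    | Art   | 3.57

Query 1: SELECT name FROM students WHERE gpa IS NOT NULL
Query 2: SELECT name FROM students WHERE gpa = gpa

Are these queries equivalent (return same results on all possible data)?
Yes, equivalent

Both queries return: [('Frank',), ('Judy',), ('Mallory',), ('Niaj',)]

Reason: IS NOT NULL vs self-equality (both exclude NULLs)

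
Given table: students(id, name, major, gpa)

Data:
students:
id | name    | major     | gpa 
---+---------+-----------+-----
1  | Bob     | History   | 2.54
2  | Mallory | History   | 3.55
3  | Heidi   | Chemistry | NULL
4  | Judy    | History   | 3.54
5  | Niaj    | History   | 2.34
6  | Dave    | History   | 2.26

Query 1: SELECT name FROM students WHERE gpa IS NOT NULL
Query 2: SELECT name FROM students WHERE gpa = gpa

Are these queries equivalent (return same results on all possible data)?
Yes, equivalent

Both queries return: [('Bob',), ('Dave',), ('Judy',), ('Mallory',), ('Niaj',)]

Reason: IS NOT NULL vs self-equality (both exclude NULLs)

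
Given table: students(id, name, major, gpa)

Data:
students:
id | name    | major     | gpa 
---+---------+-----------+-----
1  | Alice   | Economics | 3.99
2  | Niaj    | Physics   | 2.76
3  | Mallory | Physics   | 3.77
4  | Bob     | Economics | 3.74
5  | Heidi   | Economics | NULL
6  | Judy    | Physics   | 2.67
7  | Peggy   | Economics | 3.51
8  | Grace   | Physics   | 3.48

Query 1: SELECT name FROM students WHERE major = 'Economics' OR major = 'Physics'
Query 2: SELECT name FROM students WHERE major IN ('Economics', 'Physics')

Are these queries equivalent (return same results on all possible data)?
Yes, equivalent

Both queries return: [('Alice',), ('Bob',), ('Grace',), ('Heidi',), ('Judy',), ('Mallory',), ('Niaj',), ('Peggy',)]

Reason: OR vs IN are equivalent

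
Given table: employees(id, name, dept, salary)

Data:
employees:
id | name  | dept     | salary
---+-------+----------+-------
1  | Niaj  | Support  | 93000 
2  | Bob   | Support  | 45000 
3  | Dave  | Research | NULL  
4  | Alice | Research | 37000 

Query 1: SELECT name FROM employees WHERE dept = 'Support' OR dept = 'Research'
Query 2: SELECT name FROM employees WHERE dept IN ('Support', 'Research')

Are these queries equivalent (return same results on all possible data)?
Yes, equivalent

Both queries return: [('Alice',), ('Bob',), ('Dave',), ('Niaj',)]

Reason: OR vs IN are equivalent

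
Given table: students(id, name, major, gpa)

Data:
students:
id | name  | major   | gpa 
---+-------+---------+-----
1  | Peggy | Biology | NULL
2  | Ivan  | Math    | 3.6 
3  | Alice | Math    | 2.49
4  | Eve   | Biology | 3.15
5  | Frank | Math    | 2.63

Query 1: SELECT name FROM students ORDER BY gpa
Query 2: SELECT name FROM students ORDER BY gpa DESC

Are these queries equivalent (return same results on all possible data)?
No, not equivalent

Query 1 returns: [('Peggy',), ('Alice',), ('Frank',), ('Eve',), ('Ivan',)]
Query 2 returns: [('Ivan',), ('Eve',), ('Frank',), ('Alice',), ('Peggy',)]

Reason: ASC vs DESC gives opposite ordering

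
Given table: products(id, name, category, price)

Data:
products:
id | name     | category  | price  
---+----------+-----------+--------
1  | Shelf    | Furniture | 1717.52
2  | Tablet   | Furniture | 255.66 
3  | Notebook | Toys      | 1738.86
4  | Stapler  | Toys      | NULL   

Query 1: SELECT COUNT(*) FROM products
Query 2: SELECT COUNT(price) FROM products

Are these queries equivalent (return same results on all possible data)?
No, not equivalent

Query 1 returns: [(4,)]
Query 2 returns: [(3,)]

Reason: COUNT(*) includes NULLs, COUNT(column) excludes them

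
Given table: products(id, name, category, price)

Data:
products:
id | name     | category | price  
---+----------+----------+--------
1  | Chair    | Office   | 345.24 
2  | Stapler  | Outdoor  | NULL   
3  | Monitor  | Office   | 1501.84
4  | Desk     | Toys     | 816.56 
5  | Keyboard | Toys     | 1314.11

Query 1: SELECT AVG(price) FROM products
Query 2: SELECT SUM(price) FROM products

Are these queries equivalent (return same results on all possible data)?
No, not equivalent

Query 1 returns: [(994.4375,)]
Query 2 returns: [(3977.75,)]

Reason: AVG vs SUM give different aggregate values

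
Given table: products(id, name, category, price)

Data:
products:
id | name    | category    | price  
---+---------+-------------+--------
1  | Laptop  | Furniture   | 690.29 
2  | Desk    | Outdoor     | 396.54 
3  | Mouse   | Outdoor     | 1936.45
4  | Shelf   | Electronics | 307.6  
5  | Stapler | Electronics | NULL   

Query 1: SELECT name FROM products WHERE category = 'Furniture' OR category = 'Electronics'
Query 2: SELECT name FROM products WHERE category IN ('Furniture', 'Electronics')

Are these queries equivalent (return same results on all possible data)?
Yes, equivalent

Both queries return: [('Laptop',), ('Shelf',), ('Stapler',)]

Reason: OR vs IN are equivalent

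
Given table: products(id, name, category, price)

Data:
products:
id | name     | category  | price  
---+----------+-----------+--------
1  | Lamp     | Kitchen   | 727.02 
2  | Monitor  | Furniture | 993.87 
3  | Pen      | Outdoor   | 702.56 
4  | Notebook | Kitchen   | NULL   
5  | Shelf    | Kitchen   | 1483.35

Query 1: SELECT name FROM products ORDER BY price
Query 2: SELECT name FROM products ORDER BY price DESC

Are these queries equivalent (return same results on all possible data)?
No, not equivalent

Query 1 returns: [('Notebook',), ('Pen',), ('Lamp',), ('Monitor',), ('Shelf',)]
Query 2 returns: [('Shelf',), ('Monitor',), ('Lamp',), ('Pen',), ('Notebook',)]

Reason: ASC vs DESC gives opposite ordering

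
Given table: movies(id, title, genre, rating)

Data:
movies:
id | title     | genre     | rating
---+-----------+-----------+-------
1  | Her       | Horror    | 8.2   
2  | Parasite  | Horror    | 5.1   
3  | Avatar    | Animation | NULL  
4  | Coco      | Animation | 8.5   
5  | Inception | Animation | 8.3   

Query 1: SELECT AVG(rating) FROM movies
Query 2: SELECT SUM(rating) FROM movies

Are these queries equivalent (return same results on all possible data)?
No, not equivalent

Query 1 returns: [(7.525,)]
Query 2 returns: [(30.1,)]

Reason: AVG vs SUM give different aggregate values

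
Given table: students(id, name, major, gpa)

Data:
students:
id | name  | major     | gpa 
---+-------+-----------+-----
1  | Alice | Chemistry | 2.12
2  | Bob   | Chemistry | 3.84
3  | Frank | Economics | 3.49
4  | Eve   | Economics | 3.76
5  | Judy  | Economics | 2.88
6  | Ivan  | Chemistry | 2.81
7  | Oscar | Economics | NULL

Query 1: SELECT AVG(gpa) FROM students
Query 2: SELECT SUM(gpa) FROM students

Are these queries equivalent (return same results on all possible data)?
No, not equivalent

Query 1 returns: [(3.15,)]
Query 2 returns: [(18.9,)]

Reason: AVG vs SUM give different aggregate values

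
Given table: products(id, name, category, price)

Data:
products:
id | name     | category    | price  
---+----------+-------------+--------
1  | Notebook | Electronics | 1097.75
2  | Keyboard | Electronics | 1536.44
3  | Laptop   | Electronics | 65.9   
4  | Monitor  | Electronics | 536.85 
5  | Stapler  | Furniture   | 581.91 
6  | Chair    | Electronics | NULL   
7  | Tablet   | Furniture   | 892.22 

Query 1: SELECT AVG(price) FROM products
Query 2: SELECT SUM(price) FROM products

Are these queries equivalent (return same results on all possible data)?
No, not equivalent

Query 1 returns: [(785.1783333333333,)]
Query 2 returns: [(4711.07,)]

Reason: AVG vs SUM give different aggregate values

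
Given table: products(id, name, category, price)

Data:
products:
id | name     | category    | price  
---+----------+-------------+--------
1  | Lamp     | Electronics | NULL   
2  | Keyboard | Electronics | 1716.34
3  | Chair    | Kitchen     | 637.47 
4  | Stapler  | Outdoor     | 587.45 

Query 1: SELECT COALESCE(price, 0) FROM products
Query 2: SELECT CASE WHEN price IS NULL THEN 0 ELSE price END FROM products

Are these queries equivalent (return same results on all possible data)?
Yes, equivalent

Both queries return: [(0,), (587.45,), (637.47,), (1716.34,)]

Reason: COALESCE vs CASE for NULL handling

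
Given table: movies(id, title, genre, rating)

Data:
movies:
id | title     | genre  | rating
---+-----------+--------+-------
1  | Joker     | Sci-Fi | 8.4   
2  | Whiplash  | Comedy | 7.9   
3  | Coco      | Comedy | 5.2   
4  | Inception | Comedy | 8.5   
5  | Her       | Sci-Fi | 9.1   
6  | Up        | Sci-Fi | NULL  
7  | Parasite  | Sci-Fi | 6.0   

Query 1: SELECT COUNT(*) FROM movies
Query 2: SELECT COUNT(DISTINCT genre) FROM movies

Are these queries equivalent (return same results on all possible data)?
No, not equivalent

Query 1 returns: [(7,)]
Query 2 returns: [(2,)]

Reason: COUNT(*) counts rows, COUNT(DISTINCT genre) counts unique genres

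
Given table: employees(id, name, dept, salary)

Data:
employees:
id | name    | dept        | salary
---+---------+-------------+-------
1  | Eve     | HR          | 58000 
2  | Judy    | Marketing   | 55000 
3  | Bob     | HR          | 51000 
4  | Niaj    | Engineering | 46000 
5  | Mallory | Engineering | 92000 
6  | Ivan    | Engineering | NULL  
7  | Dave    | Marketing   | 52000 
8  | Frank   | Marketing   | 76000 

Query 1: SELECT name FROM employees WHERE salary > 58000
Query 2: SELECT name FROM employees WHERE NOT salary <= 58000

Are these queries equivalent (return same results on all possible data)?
Yes, equivalent

Both queries return: [('Frank',), ('Mallory',)]

Reason: Both filter salary > 58000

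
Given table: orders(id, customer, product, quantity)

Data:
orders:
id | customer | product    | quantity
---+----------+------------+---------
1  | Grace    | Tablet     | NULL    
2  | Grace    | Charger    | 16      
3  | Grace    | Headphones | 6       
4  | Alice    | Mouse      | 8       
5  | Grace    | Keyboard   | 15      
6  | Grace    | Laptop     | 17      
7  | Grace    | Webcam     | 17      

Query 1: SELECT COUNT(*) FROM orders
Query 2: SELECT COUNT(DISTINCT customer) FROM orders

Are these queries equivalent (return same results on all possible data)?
No, not equivalent

Query 1 returns: [(7,)]
Query 2 returns: [(2,)]

Reason: COUNT(*) counts rows, COUNT(DISTINCT customer) counts unique customers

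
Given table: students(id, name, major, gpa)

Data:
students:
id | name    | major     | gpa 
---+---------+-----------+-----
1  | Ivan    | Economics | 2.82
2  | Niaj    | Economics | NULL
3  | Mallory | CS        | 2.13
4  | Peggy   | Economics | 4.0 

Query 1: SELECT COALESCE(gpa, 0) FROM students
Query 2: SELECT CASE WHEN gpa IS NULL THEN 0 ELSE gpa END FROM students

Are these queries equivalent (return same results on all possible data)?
Yes, equivalent

Both queries return: [(0,), (2.13,), (2.82,), (4.0,)]

Reason: COALESCE vs CASE for NULL handling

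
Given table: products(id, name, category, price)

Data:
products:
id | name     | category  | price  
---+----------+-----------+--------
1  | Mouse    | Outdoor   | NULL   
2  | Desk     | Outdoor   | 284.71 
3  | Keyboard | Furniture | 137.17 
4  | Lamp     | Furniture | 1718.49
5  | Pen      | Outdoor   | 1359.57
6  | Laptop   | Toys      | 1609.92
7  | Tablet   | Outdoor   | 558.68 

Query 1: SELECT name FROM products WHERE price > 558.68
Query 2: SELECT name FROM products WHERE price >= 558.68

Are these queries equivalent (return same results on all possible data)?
No, not equivalent

Query 1 returns: [('Lamp',), ('Pen',), ('Laptop',)]
Query 2 returns: [('Lamp',), ('Pen',), ('Laptop',), ('Tablet',)]

Reason: > vs >= gives different results when price = 558.68 exists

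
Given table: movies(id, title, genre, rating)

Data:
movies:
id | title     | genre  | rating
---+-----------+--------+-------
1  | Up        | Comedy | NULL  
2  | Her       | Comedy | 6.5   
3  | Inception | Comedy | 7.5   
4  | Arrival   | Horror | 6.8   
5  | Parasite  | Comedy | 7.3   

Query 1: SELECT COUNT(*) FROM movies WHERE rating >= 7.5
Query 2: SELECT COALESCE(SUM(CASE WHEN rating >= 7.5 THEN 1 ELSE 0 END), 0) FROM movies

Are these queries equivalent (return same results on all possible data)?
Yes, equivalent

Both queries return: [(1,)]

Reason: COUNT with WHERE vs conditional SUM (COALESCE handles empty-table NULL)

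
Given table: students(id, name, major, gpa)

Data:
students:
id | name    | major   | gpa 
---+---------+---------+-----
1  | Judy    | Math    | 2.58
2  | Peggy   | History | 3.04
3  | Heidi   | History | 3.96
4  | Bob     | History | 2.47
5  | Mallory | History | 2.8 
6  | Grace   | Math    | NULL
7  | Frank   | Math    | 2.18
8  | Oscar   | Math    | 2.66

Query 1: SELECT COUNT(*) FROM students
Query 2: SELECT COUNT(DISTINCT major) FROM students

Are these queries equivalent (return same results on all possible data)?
No, not equivalent

Query 1 returns: [(8,)]
Query 2 returns: [(2,)]

Reason: COUNT(*) counts rows, COUNT(DISTINCT major) counts unique majors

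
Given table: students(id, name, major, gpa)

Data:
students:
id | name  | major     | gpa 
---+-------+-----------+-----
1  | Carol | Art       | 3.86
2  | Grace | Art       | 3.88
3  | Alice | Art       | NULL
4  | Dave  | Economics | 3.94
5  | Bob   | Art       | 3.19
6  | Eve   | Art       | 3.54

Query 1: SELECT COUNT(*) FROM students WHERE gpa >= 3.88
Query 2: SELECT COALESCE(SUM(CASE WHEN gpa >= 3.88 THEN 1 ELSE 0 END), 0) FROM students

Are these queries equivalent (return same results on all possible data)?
Yes, equivalent

Both queries return: [(2,)]

Reason: COUNT with WHERE vs conditional SUM (COALESCE handles empty-table NULL)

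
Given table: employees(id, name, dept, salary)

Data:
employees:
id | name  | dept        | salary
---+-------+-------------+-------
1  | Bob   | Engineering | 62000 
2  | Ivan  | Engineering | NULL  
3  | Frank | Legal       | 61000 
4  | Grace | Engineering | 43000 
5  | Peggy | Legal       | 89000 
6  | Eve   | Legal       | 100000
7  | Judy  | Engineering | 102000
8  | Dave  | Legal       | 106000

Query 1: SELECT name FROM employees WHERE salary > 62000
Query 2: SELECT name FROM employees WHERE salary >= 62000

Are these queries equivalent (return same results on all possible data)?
No, not equivalent

Query 1 returns: [('Peggy',), ('Eve',), ('Judy',), ('Dave',)]
Query 2 returns: [('Bob',), ('Peggy',), ('Eve',), ('Judy',), ('Dave',)]

Reason: > vs >= gives different results when salary = 62000 exists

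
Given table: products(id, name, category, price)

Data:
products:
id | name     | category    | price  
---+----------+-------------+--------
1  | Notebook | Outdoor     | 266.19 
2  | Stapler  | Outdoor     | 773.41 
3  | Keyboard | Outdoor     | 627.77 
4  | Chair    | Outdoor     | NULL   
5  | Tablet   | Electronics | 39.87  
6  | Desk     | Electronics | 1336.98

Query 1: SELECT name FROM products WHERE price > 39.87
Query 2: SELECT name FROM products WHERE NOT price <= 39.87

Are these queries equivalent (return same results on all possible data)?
Yes, equivalent

Both queries return: [('Desk',), ('Keyboard',), ('Notebook',), ('Stapler',)]

Reason: Both filter price > 39.87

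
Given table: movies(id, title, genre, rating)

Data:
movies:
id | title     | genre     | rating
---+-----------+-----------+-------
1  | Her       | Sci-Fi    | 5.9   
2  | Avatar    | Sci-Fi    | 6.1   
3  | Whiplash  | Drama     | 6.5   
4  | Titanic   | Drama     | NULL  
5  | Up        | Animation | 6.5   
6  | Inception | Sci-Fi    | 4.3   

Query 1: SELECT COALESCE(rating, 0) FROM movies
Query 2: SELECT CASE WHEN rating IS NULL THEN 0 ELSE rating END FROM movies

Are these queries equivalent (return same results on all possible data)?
Yes, equivalent

Both queries return: [(0,), (4.3,), (5.9,), (6.1,), (6.5,), (6.5,)]

Reason: COALESCE vs CASE for NULL handling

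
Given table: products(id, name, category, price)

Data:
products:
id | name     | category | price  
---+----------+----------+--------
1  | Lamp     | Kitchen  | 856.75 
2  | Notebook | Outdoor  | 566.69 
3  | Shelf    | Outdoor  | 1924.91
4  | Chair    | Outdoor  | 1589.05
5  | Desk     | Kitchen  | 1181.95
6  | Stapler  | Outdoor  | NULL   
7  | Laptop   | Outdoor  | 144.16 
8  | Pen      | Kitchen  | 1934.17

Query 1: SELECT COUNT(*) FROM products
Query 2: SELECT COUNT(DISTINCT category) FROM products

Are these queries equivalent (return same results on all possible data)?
No, not equivalent

Query 1 returns: [(8,)]
Query 2 returns: [(2,)]

Reason: COUNT(*) counts rows, COUNT(DISTINCT category) counts unique categorys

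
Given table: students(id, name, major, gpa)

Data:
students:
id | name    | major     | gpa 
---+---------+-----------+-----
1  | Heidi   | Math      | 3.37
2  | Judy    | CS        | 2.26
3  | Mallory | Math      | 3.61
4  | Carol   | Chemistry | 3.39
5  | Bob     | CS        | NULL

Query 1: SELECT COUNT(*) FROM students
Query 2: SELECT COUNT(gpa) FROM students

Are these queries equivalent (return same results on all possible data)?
No, not equivalent

Query 1 returns: [(5,)]
Query 2 returns: [(4,)]

Reason: COUNT(*) includes NULLs, COUNT(column) excludes them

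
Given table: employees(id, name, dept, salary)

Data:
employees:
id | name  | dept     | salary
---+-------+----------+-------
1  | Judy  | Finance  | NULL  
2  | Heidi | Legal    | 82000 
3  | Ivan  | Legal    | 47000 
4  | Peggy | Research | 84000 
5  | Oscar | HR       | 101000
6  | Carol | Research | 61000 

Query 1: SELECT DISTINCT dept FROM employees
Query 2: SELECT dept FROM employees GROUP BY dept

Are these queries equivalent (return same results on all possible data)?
Yes, equivalent

Both queries return: [('Finance',), ('HR',), ('Legal',), ('Research',)]

Reason: Both get unique depts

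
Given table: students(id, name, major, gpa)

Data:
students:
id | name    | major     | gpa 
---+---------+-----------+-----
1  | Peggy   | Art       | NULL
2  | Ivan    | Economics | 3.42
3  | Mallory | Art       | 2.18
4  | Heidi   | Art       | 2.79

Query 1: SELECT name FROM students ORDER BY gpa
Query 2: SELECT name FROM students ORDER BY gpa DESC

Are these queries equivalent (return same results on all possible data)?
No, not equivalent

Query 1 returns: [('Peggy',), ('Mallory',), ('Heidi',), ('Ivan',)]
Query 2 returns: [('Ivan',), ('Heidi',), ('Mallory',), ('Peggy',)]

Reason: ASC vs DESC gives opposite ordering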